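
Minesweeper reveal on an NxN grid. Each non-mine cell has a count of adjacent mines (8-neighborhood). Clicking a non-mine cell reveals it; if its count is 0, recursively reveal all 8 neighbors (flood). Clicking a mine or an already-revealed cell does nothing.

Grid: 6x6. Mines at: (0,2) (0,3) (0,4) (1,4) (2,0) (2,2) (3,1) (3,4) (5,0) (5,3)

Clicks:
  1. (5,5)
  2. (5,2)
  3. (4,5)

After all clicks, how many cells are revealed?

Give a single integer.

Answer: 5

Derivation:
Click 1 (5,5) count=0: revealed 4 new [(4,4) (4,5) (5,4) (5,5)] -> total=4
Click 2 (5,2) count=1: revealed 1 new [(5,2)] -> total=5
Click 3 (4,5) count=1: revealed 0 new [(none)] -> total=5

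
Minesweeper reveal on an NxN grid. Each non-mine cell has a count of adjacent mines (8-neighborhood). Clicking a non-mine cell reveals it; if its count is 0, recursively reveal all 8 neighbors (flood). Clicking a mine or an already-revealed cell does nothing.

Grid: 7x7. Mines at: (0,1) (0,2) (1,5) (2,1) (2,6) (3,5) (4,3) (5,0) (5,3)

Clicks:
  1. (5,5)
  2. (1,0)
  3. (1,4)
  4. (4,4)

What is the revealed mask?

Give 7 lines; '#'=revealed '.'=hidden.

Click 1 (5,5) count=0: revealed 9 new [(4,4) (4,5) (4,6) (5,4) (5,5) (5,6) (6,4) (6,5) (6,6)] -> total=9
Click 2 (1,0) count=2: revealed 1 new [(1,0)] -> total=10
Click 3 (1,4) count=1: revealed 1 new [(1,4)] -> total=11
Click 4 (4,4) count=3: revealed 0 new [(none)] -> total=11

Answer: .......
#...#..
.......
.......
....###
....###
....###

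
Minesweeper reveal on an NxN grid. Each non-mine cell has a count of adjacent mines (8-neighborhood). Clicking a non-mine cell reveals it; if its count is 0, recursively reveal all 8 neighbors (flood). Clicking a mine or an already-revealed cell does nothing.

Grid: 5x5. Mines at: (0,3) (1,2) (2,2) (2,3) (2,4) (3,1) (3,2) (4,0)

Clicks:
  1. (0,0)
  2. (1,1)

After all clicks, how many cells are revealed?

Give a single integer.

Click 1 (0,0) count=0: revealed 6 new [(0,0) (0,1) (1,0) (1,1) (2,0) (2,1)] -> total=6
Click 2 (1,1) count=2: revealed 0 new [(none)] -> total=6

Answer: 6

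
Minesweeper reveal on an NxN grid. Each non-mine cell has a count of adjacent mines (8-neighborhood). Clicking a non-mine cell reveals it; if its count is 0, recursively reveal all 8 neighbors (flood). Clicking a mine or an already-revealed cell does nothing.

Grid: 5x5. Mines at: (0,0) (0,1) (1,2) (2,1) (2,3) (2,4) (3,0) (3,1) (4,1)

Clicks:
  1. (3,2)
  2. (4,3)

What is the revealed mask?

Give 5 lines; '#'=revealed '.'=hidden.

Click 1 (3,2) count=4: revealed 1 new [(3,2)] -> total=1
Click 2 (4,3) count=0: revealed 5 new [(3,3) (3,4) (4,2) (4,3) (4,4)] -> total=6

Answer: .....
.....
.....
..###
..###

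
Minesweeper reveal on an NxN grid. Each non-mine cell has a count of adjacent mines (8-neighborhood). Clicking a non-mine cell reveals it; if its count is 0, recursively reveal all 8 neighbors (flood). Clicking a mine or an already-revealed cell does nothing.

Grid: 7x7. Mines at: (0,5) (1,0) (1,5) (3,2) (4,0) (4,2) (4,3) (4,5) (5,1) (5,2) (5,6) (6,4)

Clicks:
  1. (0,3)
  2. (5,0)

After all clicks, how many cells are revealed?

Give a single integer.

Click 1 (0,3) count=0: revealed 12 new [(0,1) (0,2) (0,3) (0,4) (1,1) (1,2) (1,3) (1,4) (2,1) (2,2) (2,3) (2,4)] -> total=12
Click 2 (5,0) count=2: revealed 1 new [(5,0)] -> total=13

Answer: 13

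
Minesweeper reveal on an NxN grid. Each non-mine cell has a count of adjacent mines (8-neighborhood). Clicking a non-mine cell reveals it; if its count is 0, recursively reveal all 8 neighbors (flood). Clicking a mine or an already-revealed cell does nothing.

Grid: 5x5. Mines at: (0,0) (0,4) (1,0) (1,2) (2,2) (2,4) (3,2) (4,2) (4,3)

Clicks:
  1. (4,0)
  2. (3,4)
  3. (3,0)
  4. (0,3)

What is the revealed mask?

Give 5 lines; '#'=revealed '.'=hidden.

Click 1 (4,0) count=0: revealed 6 new [(2,0) (2,1) (3,0) (3,1) (4,0) (4,1)] -> total=6
Click 2 (3,4) count=2: revealed 1 new [(3,4)] -> total=7
Click 3 (3,0) count=0: revealed 0 new [(none)] -> total=7
Click 4 (0,3) count=2: revealed 1 new [(0,3)] -> total=8

Answer: ...#.
.....
##...
##..#
##...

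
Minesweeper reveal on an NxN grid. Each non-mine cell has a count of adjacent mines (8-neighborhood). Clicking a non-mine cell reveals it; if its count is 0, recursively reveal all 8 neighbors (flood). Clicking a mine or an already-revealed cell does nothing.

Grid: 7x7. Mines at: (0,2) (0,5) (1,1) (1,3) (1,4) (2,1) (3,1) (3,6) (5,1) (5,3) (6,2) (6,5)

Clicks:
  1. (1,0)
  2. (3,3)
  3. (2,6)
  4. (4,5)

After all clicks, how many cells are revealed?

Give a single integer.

Click 1 (1,0) count=2: revealed 1 new [(1,0)] -> total=1
Click 2 (3,3) count=0: revealed 12 new [(2,2) (2,3) (2,4) (2,5) (3,2) (3,3) (3,4) (3,5) (4,2) (4,3) (4,4) (4,5)] -> total=13
Click 3 (2,6) count=1: revealed 1 new [(2,6)] -> total=14
Click 4 (4,5) count=1: revealed 0 new [(none)] -> total=14

Answer: 14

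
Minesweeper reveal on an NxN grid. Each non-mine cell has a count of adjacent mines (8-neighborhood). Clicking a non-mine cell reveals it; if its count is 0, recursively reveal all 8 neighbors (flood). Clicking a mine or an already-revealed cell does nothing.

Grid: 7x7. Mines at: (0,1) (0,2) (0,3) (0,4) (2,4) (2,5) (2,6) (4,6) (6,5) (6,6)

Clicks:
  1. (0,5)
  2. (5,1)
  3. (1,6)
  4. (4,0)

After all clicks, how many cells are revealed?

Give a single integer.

Click 1 (0,5) count=1: revealed 1 new [(0,5)] -> total=1
Click 2 (5,1) count=0: revealed 31 new [(1,0) (1,1) (1,2) (1,3) (2,0) (2,1) (2,2) (2,3) (3,0) (3,1) (3,2) (3,3) (3,4) (3,5) (4,0) (4,1) (4,2) (4,3) (4,4) (4,5) (5,0) (5,1) (5,2) (5,3) (5,4) (5,5) (6,0) (6,1) (6,2) (6,3) (6,4)] -> total=32
Click 3 (1,6) count=2: revealed 1 new [(1,6)] -> total=33
Click 4 (4,0) count=0: revealed 0 new [(none)] -> total=33

Answer: 33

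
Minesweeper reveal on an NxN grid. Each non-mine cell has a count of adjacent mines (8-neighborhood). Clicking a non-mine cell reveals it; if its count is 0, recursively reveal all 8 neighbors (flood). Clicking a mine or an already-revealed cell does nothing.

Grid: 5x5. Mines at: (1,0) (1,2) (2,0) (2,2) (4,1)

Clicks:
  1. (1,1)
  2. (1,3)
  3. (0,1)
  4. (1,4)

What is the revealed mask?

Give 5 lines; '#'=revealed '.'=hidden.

Click 1 (1,1) count=4: revealed 1 new [(1,1)] -> total=1
Click 2 (1,3) count=2: revealed 1 new [(1,3)] -> total=2
Click 3 (0,1) count=2: revealed 1 new [(0,1)] -> total=3
Click 4 (1,4) count=0: revealed 11 new [(0,3) (0,4) (1,4) (2,3) (2,4) (3,2) (3,3) (3,4) (4,2) (4,3) (4,4)] -> total=14

Answer: .#.##
.#.##
...##
..###
..###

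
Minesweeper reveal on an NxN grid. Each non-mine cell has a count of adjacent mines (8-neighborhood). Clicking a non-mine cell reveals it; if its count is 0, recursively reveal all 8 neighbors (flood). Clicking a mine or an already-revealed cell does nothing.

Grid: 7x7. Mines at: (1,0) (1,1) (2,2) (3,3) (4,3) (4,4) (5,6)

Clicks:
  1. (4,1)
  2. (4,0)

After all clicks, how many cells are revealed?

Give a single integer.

Click 1 (4,1) count=0: revealed 20 new [(2,0) (2,1) (3,0) (3,1) (3,2) (4,0) (4,1) (4,2) (5,0) (5,1) (5,2) (5,3) (5,4) (5,5) (6,0) (6,1) (6,2) (6,3) (6,4) (6,5)] -> total=20
Click 2 (4,0) count=0: revealed 0 new [(none)] -> total=20

Answer: 20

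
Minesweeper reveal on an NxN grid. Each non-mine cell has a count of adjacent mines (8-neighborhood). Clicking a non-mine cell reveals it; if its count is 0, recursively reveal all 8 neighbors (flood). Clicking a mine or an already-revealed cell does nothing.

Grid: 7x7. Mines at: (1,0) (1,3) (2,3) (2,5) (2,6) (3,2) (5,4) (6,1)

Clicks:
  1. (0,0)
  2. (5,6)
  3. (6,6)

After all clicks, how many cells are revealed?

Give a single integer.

Answer: 9

Derivation:
Click 1 (0,0) count=1: revealed 1 new [(0,0)] -> total=1
Click 2 (5,6) count=0: revealed 8 new [(3,5) (3,6) (4,5) (4,6) (5,5) (5,6) (6,5) (6,6)] -> total=9
Click 3 (6,6) count=0: revealed 0 new [(none)] -> total=9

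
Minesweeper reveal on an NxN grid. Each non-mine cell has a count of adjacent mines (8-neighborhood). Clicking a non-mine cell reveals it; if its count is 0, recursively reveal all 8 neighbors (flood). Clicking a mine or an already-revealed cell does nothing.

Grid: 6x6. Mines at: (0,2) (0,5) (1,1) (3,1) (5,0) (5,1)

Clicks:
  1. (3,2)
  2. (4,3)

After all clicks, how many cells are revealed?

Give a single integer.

Click 1 (3,2) count=1: revealed 1 new [(3,2)] -> total=1
Click 2 (4,3) count=0: revealed 19 new [(1,2) (1,3) (1,4) (1,5) (2,2) (2,3) (2,4) (2,5) (3,3) (3,4) (3,5) (4,2) (4,3) (4,4) (4,5) (5,2) (5,3) (5,4) (5,5)] -> total=20

Answer: 20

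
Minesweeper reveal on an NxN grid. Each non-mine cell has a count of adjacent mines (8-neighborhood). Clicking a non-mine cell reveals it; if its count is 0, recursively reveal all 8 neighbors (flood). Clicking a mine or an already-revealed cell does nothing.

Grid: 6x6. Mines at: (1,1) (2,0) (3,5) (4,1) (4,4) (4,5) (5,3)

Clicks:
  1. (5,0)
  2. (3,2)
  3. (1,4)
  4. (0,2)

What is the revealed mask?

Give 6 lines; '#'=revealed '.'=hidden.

Answer: ..####
..####
..####
..###.
......
#.....

Derivation:
Click 1 (5,0) count=1: revealed 1 new [(5,0)] -> total=1
Click 2 (3,2) count=1: revealed 1 new [(3,2)] -> total=2
Click 3 (1,4) count=0: revealed 14 new [(0,2) (0,3) (0,4) (0,5) (1,2) (1,3) (1,4) (1,5) (2,2) (2,3) (2,4) (2,5) (3,3) (3,4)] -> total=16
Click 4 (0,2) count=1: revealed 0 new [(none)] -> total=16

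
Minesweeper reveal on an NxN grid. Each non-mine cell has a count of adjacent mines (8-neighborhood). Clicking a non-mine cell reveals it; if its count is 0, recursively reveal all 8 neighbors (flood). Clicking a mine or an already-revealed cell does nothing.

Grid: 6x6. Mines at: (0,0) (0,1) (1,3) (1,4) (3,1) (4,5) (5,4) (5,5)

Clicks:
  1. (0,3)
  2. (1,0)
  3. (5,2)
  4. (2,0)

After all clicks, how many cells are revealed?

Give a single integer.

Answer: 11

Derivation:
Click 1 (0,3) count=2: revealed 1 new [(0,3)] -> total=1
Click 2 (1,0) count=2: revealed 1 new [(1,0)] -> total=2
Click 3 (5,2) count=0: revealed 8 new [(4,0) (4,1) (4,2) (4,3) (5,0) (5,1) (5,2) (5,3)] -> total=10
Click 4 (2,0) count=1: revealed 1 new [(2,0)] -> total=11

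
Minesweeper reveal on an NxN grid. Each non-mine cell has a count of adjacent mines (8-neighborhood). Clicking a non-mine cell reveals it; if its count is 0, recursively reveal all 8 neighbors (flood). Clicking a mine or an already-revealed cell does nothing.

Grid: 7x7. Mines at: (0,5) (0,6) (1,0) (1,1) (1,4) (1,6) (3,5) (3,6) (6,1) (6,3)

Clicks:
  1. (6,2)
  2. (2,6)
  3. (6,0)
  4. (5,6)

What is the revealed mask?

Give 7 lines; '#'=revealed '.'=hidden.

Click 1 (6,2) count=2: revealed 1 new [(6,2)] -> total=1
Click 2 (2,6) count=3: revealed 1 new [(2,6)] -> total=2
Click 3 (6,0) count=1: revealed 1 new [(6,0)] -> total=3
Click 4 (5,6) count=0: revealed 9 new [(4,4) (4,5) (4,6) (5,4) (5,5) (5,6) (6,4) (6,5) (6,6)] -> total=12

Answer: .......
.......
......#
.......
....###
....###
#.#.###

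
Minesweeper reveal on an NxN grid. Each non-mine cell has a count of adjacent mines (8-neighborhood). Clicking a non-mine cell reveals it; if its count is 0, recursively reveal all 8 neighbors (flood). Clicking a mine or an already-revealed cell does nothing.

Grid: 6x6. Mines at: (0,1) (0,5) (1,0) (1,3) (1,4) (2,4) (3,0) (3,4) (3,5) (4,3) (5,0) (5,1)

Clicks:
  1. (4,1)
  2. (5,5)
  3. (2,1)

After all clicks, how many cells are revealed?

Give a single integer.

Click 1 (4,1) count=3: revealed 1 new [(4,1)] -> total=1
Click 2 (5,5) count=0: revealed 4 new [(4,4) (4,5) (5,4) (5,5)] -> total=5
Click 3 (2,1) count=2: revealed 1 new [(2,1)] -> total=6

Answer: 6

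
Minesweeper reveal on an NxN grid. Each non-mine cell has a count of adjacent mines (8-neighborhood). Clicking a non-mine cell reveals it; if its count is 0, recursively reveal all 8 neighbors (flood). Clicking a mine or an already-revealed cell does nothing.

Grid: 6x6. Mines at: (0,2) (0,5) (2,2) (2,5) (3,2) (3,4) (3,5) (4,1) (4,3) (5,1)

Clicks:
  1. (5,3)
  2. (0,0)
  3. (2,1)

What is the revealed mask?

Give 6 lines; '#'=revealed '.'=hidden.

Click 1 (5,3) count=1: revealed 1 new [(5,3)] -> total=1
Click 2 (0,0) count=0: revealed 8 new [(0,0) (0,1) (1,0) (1,1) (2,0) (2,1) (3,0) (3,1)] -> total=9
Click 3 (2,1) count=2: revealed 0 new [(none)] -> total=9

Answer: ##....
##....
##....
##....
......
...#..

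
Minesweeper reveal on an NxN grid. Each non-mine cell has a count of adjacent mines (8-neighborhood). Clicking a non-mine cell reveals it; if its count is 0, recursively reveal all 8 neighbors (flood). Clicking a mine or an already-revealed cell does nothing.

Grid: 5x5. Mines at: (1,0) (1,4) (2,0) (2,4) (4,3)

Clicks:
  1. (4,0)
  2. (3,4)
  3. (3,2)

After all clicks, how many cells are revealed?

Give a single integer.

Answer: 7

Derivation:
Click 1 (4,0) count=0: revealed 6 new [(3,0) (3,1) (3,2) (4,0) (4,1) (4,2)] -> total=6
Click 2 (3,4) count=2: revealed 1 new [(3,4)] -> total=7
Click 3 (3,2) count=1: revealed 0 new [(none)] -> total=7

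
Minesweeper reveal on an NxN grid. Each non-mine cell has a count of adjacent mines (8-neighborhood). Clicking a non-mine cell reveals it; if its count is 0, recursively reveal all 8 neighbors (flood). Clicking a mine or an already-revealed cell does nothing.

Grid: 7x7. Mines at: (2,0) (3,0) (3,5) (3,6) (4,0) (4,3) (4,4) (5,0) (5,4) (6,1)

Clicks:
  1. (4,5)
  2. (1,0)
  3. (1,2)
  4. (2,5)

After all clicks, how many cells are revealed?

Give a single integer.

Click 1 (4,5) count=4: revealed 1 new [(4,5)] -> total=1
Click 2 (1,0) count=1: revealed 1 new [(1,0)] -> total=2
Click 3 (1,2) count=0: revealed 23 new [(0,0) (0,1) (0,2) (0,3) (0,4) (0,5) (0,6) (1,1) (1,2) (1,3) (1,4) (1,5) (1,6) (2,1) (2,2) (2,3) (2,4) (2,5) (2,6) (3,1) (3,2) (3,3) (3,4)] -> total=25
Click 4 (2,5) count=2: revealed 0 new [(none)] -> total=25

Answer: 25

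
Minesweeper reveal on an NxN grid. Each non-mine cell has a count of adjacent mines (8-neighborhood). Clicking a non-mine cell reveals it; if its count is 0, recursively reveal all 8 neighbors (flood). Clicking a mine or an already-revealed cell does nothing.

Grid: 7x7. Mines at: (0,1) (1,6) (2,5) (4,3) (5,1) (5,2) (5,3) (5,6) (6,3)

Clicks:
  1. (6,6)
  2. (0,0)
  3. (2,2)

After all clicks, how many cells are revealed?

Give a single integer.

Click 1 (6,6) count=1: revealed 1 new [(6,6)] -> total=1
Click 2 (0,0) count=1: revealed 1 new [(0,0)] -> total=2
Click 3 (2,2) count=0: revealed 23 new [(0,2) (0,3) (0,4) (0,5) (1,0) (1,1) (1,2) (1,3) (1,4) (1,5) (2,0) (2,1) (2,2) (2,3) (2,4) (3,0) (3,1) (3,2) (3,3) (3,4) (4,0) (4,1) (4,2)] -> total=25

Answer: 25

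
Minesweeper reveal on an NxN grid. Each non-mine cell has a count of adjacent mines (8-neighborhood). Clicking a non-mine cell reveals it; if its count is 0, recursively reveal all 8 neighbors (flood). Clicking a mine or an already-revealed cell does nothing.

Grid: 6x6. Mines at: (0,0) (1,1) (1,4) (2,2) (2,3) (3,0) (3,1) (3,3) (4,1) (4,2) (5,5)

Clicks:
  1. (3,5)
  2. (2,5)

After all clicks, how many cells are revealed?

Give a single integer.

Answer: 6

Derivation:
Click 1 (3,5) count=0: revealed 6 new [(2,4) (2,5) (3,4) (3,5) (4,4) (4,5)] -> total=6
Click 2 (2,5) count=1: revealed 0 new [(none)] -> total=6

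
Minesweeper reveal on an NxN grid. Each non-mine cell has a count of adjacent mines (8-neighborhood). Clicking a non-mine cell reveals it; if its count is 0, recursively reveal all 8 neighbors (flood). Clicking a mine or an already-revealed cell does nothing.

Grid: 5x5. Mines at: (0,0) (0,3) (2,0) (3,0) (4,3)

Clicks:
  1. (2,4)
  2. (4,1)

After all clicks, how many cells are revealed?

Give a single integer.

Answer: 13

Derivation:
Click 1 (2,4) count=0: revealed 12 new [(1,1) (1,2) (1,3) (1,4) (2,1) (2,2) (2,3) (2,4) (3,1) (3,2) (3,3) (3,4)] -> total=12
Click 2 (4,1) count=1: revealed 1 new [(4,1)] -> total=13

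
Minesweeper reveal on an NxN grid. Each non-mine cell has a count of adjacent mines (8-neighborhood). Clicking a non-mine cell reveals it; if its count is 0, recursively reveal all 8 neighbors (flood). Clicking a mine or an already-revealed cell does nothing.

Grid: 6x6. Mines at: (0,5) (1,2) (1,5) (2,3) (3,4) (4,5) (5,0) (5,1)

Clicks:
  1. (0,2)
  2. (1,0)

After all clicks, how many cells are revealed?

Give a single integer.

Click 1 (0,2) count=1: revealed 1 new [(0,2)] -> total=1
Click 2 (1,0) count=0: revealed 13 new [(0,0) (0,1) (1,0) (1,1) (2,0) (2,1) (2,2) (3,0) (3,1) (3,2) (4,0) (4,1) (4,2)] -> total=14

Answer: 14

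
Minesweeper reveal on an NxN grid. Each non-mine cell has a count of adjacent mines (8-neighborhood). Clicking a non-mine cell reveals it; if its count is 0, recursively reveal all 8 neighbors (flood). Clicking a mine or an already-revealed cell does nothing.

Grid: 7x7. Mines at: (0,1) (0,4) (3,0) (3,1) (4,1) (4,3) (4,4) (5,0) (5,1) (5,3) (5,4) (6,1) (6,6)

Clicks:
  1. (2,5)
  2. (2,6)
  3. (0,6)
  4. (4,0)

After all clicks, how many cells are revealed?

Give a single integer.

Click 1 (2,5) count=0: revealed 21 new [(0,5) (0,6) (1,2) (1,3) (1,4) (1,5) (1,6) (2,2) (2,3) (2,4) (2,5) (2,6) (3,2) (3,3) (3,4) (3,5) (3,6) (4,5) (4,6) (5,5) (5,6)] -> total=21
Click 2 (2,6) count=0: revealed 0 new [(none)] -> total=21
Click 3 (0,6) count=0: revealed 0 new [(none)] -> total=21
Click 4 (4,0) count=5: revealed 1 new [(4,0)] -> total=22

Answer: 22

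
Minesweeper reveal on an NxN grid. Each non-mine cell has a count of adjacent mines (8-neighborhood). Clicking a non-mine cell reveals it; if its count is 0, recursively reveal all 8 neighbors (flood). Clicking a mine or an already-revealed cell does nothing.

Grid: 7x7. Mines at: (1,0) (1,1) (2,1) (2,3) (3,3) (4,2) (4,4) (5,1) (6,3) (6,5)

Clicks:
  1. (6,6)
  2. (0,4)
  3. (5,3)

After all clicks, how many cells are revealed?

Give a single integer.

Answer: 22

Derivation:
Click 1 (6,6) count=1: revealed 1 new [(6,6)] -> total=1
Click 2 (0,4) count=0: revealed 20 new [(0,2) (0,3) (0,4) (0,5) (0,6) (1,2) (1,3) (1,4) (1,5) (1,6) (2,4) (2,5) (2,6) (3,4) (3,5) (3,6) (4,5) (4,6) (5,5) (5,6)] -> total=21
Click 3 (5,3) count=3: revealed 1 new [(5,3)] -> total=22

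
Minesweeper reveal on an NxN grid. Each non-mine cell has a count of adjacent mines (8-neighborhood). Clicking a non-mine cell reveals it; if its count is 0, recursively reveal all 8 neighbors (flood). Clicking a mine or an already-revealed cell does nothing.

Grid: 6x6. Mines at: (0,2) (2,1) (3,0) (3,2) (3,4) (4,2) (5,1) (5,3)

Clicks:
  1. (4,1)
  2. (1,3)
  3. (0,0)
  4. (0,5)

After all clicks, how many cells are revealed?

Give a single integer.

Answer: 14

Derivation:
Click 1 (4,1) count=4: revealed 1 new [(4,1)] -> total=1
Click 2 (1,3) count=1: revealed 1 new [(1,3)] -> total=2
Click 3 (0,0) count=0: revealed 4 new [(0,0) (0,1) (1,0) (1,1)] -> total=6
Click 4 (0,5) count=0: revealed 8 new [(0,3) (0,4) (0,5) (1,4) (1,5) (2,3) (2,4) (2,5)] -> total=14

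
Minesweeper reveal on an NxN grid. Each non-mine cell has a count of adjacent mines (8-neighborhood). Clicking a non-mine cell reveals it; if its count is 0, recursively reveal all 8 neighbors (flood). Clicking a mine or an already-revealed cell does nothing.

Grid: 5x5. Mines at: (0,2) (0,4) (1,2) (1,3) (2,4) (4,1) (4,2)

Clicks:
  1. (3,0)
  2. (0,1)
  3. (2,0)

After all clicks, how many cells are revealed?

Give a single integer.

Answer: 8

Derivation:
Click 1 (3,0) count=1: revealed 1 new [(3,0)] -> total=1
Click 2 (0,1) count=2: revealed 1 new [(0,1)] -> total=2
Click 3 (2,0) count=0: revealed 6 new [(0,0) (1,0) (1,1) (2,0) (2,1) (3,1)] -> total=8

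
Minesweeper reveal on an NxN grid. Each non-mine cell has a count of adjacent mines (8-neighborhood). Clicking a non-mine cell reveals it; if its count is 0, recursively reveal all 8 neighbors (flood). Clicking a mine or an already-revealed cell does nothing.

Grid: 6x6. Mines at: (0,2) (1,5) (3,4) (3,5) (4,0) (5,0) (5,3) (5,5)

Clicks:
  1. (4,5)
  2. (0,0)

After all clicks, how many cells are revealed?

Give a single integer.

Answer: 18

Derivation:
Click 1 (4,5) count=3: revealed 1 new [(4,5)] -> total=1
Click 2 (0,0) count=0: revealed 17 new [(0,0) (0,1) (1,0) (1,1) (1,2) (1,3) (2,0) (2,1) (2,2) (2,3) (3,0) (3,1) (3,2) (3,3) (4,1) (4,2) (4,3)] -> total=18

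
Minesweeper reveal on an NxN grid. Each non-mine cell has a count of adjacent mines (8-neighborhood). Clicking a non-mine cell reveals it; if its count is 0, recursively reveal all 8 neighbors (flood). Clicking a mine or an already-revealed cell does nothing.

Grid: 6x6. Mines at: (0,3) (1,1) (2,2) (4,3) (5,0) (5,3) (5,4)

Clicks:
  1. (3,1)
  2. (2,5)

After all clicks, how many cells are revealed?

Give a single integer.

Click 1 (3,1) count=1: revealed 1 new [(3,1)] -> total=1
Click 2 (2,5) count=0: revealed 13 new [(0,4) (0,5) (1,3) (1,4) (1,5) (2,3) (2,4) (2,5) (3,3) (3,4) (3,5) (4,4) (4,5)] -> total=14

Answer: 14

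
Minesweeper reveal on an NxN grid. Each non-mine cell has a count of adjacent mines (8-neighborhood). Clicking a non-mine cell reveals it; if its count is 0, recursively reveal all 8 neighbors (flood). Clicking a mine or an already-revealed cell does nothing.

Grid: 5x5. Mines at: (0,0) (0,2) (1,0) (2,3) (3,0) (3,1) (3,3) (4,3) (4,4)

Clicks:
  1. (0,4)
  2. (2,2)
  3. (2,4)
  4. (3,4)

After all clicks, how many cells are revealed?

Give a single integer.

Click 1 (0,4) count=0: revealed 4 new [(0,3) (0,4) (1,3) (1,4)] -> total=4
Click 2 (2,2) count=3: revealed 1 new [(2,2)] -> total=5
Click 3 (2,4) count=2: revealed 1 new [(2,4)] -> total=6
Click 4 (3,4) count=4: revealed 1 new [(3,4)] -> total=7

Answer: 7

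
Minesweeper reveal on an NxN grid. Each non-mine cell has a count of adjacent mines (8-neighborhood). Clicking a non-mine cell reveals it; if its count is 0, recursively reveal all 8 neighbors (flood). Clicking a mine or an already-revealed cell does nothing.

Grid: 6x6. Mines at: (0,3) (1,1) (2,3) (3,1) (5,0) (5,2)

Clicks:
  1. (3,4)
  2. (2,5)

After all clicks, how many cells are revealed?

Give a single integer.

Click 1 (3,4) count=1: revealed 1 new [(3,4)] -> total=1
Click 2 (2,5) count=0: revealed 14 new [(0,4) (0,5) (1,4) (1,5) (2,4) (2,5) (3,3) (3,5) (4,3) (4,4) (4,5) (5,3) (5,4) (5,5)] -> total=15

Answer: 15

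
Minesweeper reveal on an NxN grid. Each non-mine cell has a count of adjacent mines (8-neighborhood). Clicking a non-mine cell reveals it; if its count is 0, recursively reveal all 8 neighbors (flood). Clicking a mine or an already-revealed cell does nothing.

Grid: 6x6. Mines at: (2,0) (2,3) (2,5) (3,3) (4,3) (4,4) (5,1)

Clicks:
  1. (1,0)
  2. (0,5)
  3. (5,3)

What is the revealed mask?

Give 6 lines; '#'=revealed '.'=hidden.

Answer: ######
######
......
......
......
...#..

Derivation:
Click 1 (1,0) count=1: revealed 1 new [(1,0)] -> total=1
Click 2 (0,5) count=0: revealed 11 new [(0,0) (0,1) (0,2) (0,3) (0,4) (0,5) (1,1) (1,2) (1,3) (1,4) (1,5)] -> total=12
Click 3 (5,3) count=2: revealed 1 new [(5,3)] -> total=13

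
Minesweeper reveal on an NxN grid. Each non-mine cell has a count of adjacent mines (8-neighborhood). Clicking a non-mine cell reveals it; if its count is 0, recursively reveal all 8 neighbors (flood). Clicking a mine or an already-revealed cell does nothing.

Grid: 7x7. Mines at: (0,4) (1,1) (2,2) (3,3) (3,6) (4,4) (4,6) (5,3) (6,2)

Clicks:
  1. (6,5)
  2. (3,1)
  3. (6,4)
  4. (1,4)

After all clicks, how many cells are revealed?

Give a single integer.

Answer: 8

Derivation:
Click 1 (6,5) count=0: revealed 6 new [(5,4) (5,5) (5,6) (6,4) (6,5) (6,6)] -> total=6
Click 2 (3,1) count=1: revealed 1 new [(3,1)] -> total=7
Click 3 (6,4) count=1: revealed 0 new [(none)] -> total=7
Click 4 (1,4) count=1: revealed 1 new [(1,4)] -> total=8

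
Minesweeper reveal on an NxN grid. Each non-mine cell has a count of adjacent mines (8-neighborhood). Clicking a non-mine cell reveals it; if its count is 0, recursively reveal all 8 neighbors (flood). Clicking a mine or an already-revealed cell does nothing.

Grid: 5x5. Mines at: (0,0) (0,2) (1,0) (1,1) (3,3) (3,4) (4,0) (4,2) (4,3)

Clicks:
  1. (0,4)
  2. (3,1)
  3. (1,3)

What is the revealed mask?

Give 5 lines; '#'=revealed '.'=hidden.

Click 1 (0,4) count=0: revealed 6 new [(0,3) (0,4) (1,3) (1,4) (2,3) (2,4)] -> total=6
Click 2 (3,1) count=2: revealed 1 new [(3,1)] -> total=7
Click 3 (1,3) count=1: revealed 0 new [(none)] -> total=7

Answer: ...##
...##
...##
.#...
.....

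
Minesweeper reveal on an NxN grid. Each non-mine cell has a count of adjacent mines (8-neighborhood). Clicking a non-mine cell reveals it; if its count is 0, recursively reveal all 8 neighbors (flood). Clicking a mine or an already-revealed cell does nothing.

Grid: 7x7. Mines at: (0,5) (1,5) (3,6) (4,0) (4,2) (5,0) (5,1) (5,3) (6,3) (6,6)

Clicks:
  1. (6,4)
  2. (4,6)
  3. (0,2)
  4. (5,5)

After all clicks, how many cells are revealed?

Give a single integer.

Answer: 28

Derivation:
Click 1 (6,4) count=2: revealed 1 new [(6,4)] -> total=1
Click 2 (4,6) count=1: revealed 1 new [(4,6)] -> total=2
Click 3 (0,2) count=0: revealed 25 new [(0,0) (0,1) (0,2) (0,3) (0,4) (1,0) (1,1) (1,2) (1,3) (1,4) (2,0) (2,1) (2,2) (2,3) (2,4) (2,5) (3,0) (3,1) (3,2) (3,3) (3,4) (3,5) (4,3) (4,4) (4,5)] -> total=27
Click 4 (5,5) count=1: revealed 1 new [(5,5)] -> total=28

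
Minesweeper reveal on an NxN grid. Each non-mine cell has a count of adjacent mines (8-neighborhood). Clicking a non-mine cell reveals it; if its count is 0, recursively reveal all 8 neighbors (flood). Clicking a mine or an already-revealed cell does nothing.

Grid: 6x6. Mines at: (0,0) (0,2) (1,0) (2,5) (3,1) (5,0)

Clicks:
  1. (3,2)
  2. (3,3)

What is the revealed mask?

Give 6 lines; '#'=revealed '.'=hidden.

Click 1 (3,2) count=1: revealed 1 new [(3,2)] -> total=1
Click 2 (3,3) count=0: revealed 19 new [(1,2) (1,3) (1,4) (2,2) (2,3) (2,4) (3,3) (3,4) (3,5) (4,1) (4,2) (4,3) (4,4) (4,5) (5,1) (5,2) (5,3) (5,4) (5,5)] -> total=20

Answer: ......
..###.
..###.
..####
.#####
.#####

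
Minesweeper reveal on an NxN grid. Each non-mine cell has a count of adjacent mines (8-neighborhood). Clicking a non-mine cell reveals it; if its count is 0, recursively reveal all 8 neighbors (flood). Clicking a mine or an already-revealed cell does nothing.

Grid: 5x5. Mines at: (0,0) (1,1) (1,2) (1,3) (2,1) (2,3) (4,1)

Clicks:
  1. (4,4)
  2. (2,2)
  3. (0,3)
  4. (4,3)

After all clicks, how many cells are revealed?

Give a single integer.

Click 1 (4,4) count=0: revealed 6 new [(3,2) (3,3) (3,4) (4,2) (4,3) (4,4)] -> total=6
Click 2 (2,2) count=5: revealed 1 new [(2,2)] -> total=7
Click 3 (0,3) count=2: revealed 1 new [(0,3)] -> total=8
Click 4 (4,3) count=0: revealed 0 new [(none)] -> total=8

Answer: 8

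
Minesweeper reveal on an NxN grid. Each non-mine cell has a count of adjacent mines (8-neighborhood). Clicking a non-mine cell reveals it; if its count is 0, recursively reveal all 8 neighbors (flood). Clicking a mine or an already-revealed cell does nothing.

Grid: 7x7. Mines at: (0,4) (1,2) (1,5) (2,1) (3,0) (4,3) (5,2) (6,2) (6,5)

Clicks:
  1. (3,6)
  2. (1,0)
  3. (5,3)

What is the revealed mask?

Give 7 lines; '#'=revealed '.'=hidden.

Answer: .......
#......
....###
....###
....###
...####
.......

Derivation:
Click 1 (3,6) count=0: revealed 12 new [(2,4) (2,5) (2,6) (3,4) (3,5) (3,6) (4,4) (4,5) (4,6) (5,4) (5,5) (5,6)] -> total=12
Click 2 (1,0) count=1: revealed 1 new [(1,0)] -> total=13
Click 3 (5,3) count=3: revealed 1 new [(5,3)] -> total=14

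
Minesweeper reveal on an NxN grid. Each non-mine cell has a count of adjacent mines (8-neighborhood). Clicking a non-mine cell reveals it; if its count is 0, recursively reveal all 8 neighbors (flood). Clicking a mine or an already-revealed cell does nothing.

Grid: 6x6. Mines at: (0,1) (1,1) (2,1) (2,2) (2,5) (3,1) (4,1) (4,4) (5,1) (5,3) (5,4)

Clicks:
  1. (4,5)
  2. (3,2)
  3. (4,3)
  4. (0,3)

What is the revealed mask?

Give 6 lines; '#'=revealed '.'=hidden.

Click 1 (4,5) count=2: revealed 1 new [(4,5)] -> total=1
Click 2 (3,2) count=4: revealed 1 new [(3,2)] -> total=2
Click 3 (4,3) count=3: revealed 1 new [(4,3)] -> total=3
Click 4 (0,3) count=0: revealed 8 new [(0,2) (0,3) (0,4) (0,5) (1,2) (1,3) (1,4) (1,5)] -> total=11

Answer: ..####
..####
......
..#...
...#.#
......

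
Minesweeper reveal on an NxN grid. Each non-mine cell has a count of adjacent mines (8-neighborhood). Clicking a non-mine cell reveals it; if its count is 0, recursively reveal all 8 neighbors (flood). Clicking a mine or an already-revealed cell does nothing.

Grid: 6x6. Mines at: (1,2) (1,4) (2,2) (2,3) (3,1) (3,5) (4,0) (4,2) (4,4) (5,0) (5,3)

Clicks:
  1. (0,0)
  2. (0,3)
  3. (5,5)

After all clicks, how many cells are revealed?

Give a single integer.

Click 1 (0,0) count=0: revealed 6 new [(0,0) (0,1) (1,0) (1,1) (2,0) (2,1)] -> total=6
Click 2 (0,3) count=2: revealed 1 new [(0,3)] -> total=7
Click 3 (5,5) count=1: revealed 1 new [(5,5)] -> total=8

Answer: 8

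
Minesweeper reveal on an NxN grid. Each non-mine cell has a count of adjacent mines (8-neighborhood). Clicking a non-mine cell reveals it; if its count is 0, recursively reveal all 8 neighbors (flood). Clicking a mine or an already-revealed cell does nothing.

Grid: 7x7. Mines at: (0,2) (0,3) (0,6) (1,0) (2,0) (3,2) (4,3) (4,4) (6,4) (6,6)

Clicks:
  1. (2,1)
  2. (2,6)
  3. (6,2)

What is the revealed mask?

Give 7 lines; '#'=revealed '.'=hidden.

Answer: .......
...####
.#.####
##.####
###..##
####.##
####...

Derivation:
Click 1 (2,1) count=3: revealed 1 new [(2,1)] -> total=1
Click 2 (2,6) count=0: revealed 16 new [(1,3) (1,4) (1,5) (1,6) (2,3) (2,4) (2,5) (2,6) (3,3) (3,4) (3,5) (3,6) (4,5) (4,6) (5,5) (5,6)] -> total=17
Click 3 (6,2) count=0: revealed 13 new [(3,0) (3,1) (4,0) (4,1) (4,2) (5,0) (5,1) (5,2) (5,3) (6,0) (6,1) (6,2) (6,3)] -> total=30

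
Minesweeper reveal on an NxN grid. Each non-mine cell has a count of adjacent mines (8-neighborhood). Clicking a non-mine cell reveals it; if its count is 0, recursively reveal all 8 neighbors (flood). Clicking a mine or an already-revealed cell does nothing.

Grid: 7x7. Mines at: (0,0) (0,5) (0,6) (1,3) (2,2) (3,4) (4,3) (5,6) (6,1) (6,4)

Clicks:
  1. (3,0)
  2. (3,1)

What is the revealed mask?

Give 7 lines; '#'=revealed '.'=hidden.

Answer: .......
##.....
##.....
###....
###....
###....
.......

Derivation:
Click 1 (3,0) count=0: revealed 13 new [(1,0) (1,1) (2,0) (2,1) (3,0) (3,1) (3,2) (4,0) (4,1) (4,2) (5,0) (5,1) (5,2)] -> total=13
Click 2 (3,1) count=1: revealed 0 new [(none)] -> total=13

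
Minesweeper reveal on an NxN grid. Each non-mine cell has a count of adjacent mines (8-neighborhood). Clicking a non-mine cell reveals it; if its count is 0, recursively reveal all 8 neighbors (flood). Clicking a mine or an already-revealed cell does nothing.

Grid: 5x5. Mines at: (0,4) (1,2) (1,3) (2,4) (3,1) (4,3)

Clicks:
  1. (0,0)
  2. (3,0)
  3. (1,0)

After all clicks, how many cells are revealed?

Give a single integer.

Click 1 (0,0) count=0: revealed 6 new [(0,0) (0,1) (1,0) (1,1) (2,0) (2,1)] -> total=6
Click 2 (3,0) count=1: revealed 1 new [(3,0)] -> total=7
Click 3 (1,0) count=0: revealed 0 new [(none)] -> total=7

Answer: 7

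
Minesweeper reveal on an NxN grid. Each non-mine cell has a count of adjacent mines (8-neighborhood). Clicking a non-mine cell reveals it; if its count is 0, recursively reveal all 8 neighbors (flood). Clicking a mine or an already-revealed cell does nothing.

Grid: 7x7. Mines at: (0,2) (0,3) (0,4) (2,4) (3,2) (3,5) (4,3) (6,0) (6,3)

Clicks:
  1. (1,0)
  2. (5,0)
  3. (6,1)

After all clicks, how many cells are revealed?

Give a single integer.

Answer: 13

Derivation:
Click 1 (1,0) count=0: revealed 12 new [(0,0) (0,1) (1,0) (1,1) (2,0) (2,1) (3,0) (3,1) (4,0) (4,1) (5,0) (5,1)] -> total=12
Click 2 (5,0) count=1: revealed 0 new [(none)] -> total=12
Click 3 (6,1) count=1: revealed 1 new [(6,1)] -> total=13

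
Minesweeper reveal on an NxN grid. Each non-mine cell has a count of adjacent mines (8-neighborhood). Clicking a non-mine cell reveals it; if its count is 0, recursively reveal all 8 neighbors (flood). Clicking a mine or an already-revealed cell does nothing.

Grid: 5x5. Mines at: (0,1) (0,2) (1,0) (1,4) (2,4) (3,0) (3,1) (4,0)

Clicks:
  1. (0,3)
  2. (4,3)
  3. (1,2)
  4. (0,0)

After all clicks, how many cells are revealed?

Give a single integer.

Click 1 (0,3) count=2: revealed 1 new [(0,3)] -> total=1
Click 2 (4,3) count=0: revealed 6 new [(3,2) (3,3) (3,4) (4,2) (4,3) (4,4)] -> total=7
Click 3 (1,2) count=2: revealed 1 new [(1,2)] -> total=8
Click 4 (0,0) count=2: revealed 1 new [(0,0)] -> total=9

Answer: 9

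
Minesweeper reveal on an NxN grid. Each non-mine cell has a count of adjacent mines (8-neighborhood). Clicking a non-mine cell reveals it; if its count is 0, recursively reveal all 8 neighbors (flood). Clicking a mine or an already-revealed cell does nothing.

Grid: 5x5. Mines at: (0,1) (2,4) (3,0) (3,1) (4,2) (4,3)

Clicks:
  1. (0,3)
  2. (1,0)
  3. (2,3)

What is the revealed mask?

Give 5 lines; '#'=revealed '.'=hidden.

Answer: ..###
#.###
...#.
.....
.....

Derivation:
Click 1 (0,3) count=0: revealed 6 new [(0,2) (0,3) (0,4) (1,2) (1,3) (1,4)] -> total=6
Click 2 (1,0) count=1: revealed 1 new [(1,0)] -> total=7
Click 3 (2,3) count=1: revealed 1 new [(2,3)] -> total=8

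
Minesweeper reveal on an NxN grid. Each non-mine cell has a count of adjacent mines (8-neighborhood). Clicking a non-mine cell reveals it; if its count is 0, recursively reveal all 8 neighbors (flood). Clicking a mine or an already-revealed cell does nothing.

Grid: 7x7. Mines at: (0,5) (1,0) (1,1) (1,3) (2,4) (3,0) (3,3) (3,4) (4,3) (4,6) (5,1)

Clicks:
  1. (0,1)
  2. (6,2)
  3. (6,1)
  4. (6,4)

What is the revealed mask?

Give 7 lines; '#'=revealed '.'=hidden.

Click 1 (0,1) count=2: revealed 1 new [(0,1)] -> total=1
Click 2 (6,2) count=1: revealed 1 new [(6,2)] -> total=2
Click 3 (6,1) count=1: revealed 1 new [(6,1)] -> total=3
Click 4 (6,4) count=0: revealed 9 new [(5,2) (5,3) (5,4) (5,5) (5,6) (6,3) (6,4) (6,5) (6,6)] -> total=12

Answer: .#.....
.......
.......
.......
.......
..#####
.######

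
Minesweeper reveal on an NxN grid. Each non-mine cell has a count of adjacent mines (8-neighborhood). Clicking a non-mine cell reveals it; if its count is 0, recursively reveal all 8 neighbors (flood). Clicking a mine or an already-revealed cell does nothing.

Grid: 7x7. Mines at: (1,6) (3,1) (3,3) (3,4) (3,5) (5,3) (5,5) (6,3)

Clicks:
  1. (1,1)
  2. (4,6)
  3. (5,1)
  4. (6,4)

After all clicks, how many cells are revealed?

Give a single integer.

Answer: 29

Derivation:
Click 1 (1,1) count=0: revealed 18 new [(0,0) (0,1) (0,2) (0,3) (0,4) (0,5) (1,0) (1,1) (1,2) (1,3) (1,4) (1,5) (2,0) (2,1) (2,2) (2,3) (2,4) (2,5)] -> total=18
Click 2 (4,6) count=2: revealed 1 new [(4,6)] -> total=19
Click 3 (5,1) count=0: revealed 9 new [(4,0) (4,1) (4,2) (5,0) (5,1) (5,2) (6,0) (6,1) (6,2)] -> total=28
Click 4 (6,4) count=3: revealed 1 new [(6,4)] -> total=29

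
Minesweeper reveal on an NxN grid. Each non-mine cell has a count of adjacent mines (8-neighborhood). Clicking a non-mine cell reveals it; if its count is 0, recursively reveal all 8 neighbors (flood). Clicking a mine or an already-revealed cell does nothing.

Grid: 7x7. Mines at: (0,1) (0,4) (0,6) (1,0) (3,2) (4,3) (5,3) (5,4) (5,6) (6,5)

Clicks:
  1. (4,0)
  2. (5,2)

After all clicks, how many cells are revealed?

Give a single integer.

Click 1 (4,0) count=0: revealed 13 new [(2,0) (2,1) (3,0) (3,1) (4,0) (4,1) (4,2) (5,0) (5,1) (5,2) (6,0) (6,1) (6,2)] -> total=13
Click 2 (5,2) count=2: revealed 0 new [(none)] -> total=13

Answer: 13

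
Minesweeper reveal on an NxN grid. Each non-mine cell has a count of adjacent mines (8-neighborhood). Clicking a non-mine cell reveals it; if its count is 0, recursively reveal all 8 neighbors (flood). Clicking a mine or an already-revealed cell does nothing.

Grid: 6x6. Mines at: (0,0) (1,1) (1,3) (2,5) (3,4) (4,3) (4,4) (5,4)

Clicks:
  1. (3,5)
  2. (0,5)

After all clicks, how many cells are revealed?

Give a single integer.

Answer: 5

Derivation:
Click 1 (3,5) count=3: revealed 1 new [(3,5)] -> total=1
Click 2 (0,5) count=0: revealed 4 new [(0,4) (0,5) (1,4) (1,5)] -> total=5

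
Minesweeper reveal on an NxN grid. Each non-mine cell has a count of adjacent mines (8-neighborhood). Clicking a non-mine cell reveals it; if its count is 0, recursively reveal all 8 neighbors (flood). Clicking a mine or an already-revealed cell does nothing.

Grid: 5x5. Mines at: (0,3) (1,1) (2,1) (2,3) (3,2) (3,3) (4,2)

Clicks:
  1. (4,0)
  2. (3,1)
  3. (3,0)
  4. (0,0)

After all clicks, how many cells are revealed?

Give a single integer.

Answer: 5

Derivation:
Click 1 (4,0) count=0: revealed 4 new [(3,0) (3,1) (4,0) (4,1)] -> total=4
Click 2 (3,1) count=3: revealed 0 new [(none)] -> total=4
Click 3 (3,0) count=1: revealed 0 new [(none)] -> total=4
Click 4 (0,0) count=1: revealed 1 new [(0,0)] -> total=5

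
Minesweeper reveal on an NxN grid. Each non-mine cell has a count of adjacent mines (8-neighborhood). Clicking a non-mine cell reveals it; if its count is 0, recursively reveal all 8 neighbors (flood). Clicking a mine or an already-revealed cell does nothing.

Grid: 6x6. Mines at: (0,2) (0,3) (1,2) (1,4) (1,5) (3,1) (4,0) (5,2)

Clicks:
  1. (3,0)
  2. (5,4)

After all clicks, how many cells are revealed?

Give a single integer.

Answer: 16

Derivation:
Click 1 (3,0) count=2: revealed 1 new [(3,0)] -> total=1
Click 2 (5,4) count=0: revealed 15 new [(2,2) (2,3) (2,4) (2,5) (3,2) (3,3) (3,4) (3,5) (4,2) (4,3) (4,4) (4,5) (5,3) (5,4) (5,5)] -> total=16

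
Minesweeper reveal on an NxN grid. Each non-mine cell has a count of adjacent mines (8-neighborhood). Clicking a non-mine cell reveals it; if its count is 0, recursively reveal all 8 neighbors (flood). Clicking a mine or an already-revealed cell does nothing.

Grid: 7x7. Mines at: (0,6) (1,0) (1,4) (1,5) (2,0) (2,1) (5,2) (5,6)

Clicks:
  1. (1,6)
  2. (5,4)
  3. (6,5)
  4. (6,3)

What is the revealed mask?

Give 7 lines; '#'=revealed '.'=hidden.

Click 1 (1,6) count=2: revealed 1 new [(1,6)] -> total=1
Click 2 (5,4) count=0: revealed 21 new [(2,2) (2,3) (2,4) (2,5) (2,6) (3,2) (3,3) (3,4) (3,5) (3,6) (4,2) (4,3) (4,4) (4,5) (4,6) (5,3) (5,4) (5,5) (6,3) (6,4) (6,5)] -> total=22
Click 3 (6,5) count=1: revealed 0 new [(none)] -> total=22
Click 4 (6,3) count=1: revealed 0 new [(none)] -> total=22

Answer: .......
......#
..#####
..#####
..#####
...###.
...###.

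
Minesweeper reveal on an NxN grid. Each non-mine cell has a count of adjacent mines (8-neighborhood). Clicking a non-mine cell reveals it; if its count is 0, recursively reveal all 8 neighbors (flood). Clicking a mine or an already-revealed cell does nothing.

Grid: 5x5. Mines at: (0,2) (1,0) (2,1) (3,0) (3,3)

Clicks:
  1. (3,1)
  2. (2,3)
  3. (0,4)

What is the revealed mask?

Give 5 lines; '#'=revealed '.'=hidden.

Click 1 (3,1) count=2: revealed 1 new [(3,1)] -> total=1
Click 2 (2,3) count=1: revealed 1 new [(2,3)] -> total=2
Click 3 (0,4) count=0: revealed 5 new [(0,3) (0,4) (1,3) (1,4) (2,4)] -> total=7

Answer: ...##
...##
...##
.#...
.....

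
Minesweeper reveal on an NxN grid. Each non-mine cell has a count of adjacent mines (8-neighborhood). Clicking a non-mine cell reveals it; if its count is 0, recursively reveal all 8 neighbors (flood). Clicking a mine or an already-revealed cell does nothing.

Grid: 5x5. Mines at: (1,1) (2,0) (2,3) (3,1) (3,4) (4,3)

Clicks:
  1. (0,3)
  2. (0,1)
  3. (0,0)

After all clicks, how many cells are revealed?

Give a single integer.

Click 1 (0,3) count=0: revealed 6 new [(0,2) (0,3) (0,4) (1,2) (1,3) (1,4)] -> total=6
Click 2 (0,1) count=1: revealed 1 new [(0,1)] -> total=7
Click 3 (0,0) count=1: revealed 1 new [(0,0)] -> total=8

Answer: 8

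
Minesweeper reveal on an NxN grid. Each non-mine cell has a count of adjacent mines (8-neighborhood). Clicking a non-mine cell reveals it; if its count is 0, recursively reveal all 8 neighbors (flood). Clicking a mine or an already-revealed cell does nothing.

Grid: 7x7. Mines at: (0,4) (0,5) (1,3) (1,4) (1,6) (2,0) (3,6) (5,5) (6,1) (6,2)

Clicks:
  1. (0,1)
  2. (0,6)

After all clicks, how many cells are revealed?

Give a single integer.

Answer: 7

Derivation:
Click 1 (0,1) count=0: revealed 6 new [(0,0) (0,1) (0,2) (1,0) (1,1) (1,2)] -> total=6
Click 2 (0,6) count=2: revealed 1 new [(0,6)] -> total=7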